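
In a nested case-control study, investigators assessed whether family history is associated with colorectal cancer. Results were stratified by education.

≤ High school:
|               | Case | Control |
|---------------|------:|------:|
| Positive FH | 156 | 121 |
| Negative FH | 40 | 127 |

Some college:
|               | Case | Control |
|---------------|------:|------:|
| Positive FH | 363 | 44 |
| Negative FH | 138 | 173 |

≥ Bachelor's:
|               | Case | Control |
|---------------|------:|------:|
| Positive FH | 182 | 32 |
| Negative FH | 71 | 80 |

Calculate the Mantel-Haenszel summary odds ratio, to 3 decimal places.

OR_MH = Σ(aᵢdᵢ/nᵢ) / Σ(bᵢcᵢ/nᵢ), where nᵢ is the stratum total.
Stratum 1 (≤ High school): n = 444; a·d/n = 156·127/444 = 44.6216; b·c/n = 121·40/444 = 10.9009
Stratum 2 (Some college): n = 718; a·d/n = 363·173/718 = 87.4638; b·c/n = 44·138/718 = 8.4568
Stratum 3 (≥ Bachelor's): n = 365; a·d/n = 182·80/365 = 39.8904; b·c/n = 32·71/365 = 6.2247
OR_MH = (44.6216 + 87.4638 + 39.8904) / (10.9009 + 8.4568 + 6.2247) = 171.9758 / 25.5824 = 6.72243

6.722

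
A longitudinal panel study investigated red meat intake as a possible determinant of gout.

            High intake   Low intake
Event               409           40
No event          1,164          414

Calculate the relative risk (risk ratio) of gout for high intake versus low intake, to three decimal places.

Reading the table with exposure as columns: a = 409 (High intake, case), b = 1164 (High intake, non-case), c = 40 (Low intake, case), d = 414.
Risk in exposed = 409/1573 = 0.26001; risk in unexposed = 40/454 = 0.08811.
RR = 0.26001 / 0.08811 = 2.95114
The risk among the exposed is 2.95 times that among the unexposed.

2.951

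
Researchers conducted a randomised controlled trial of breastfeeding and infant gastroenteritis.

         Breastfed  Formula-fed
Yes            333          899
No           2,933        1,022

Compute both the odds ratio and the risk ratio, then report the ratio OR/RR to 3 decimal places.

0.592

Reading the table with exposure as columns: a = 333 (Breastfed, case), b = 2933 (Breastfed, non-case), c = 899 (Formula-fed, case), d = 1022.
OR = (333·1022)/(2933·899) = 340326/2636767 = 0.12907
Risk in exposed = 333/3266 = 0.10196; risk in unexposed = 899/1921 = 0.46799; RR = 0.21787
OR/RR = 0.12907 / 0.21787 = 0.59242
The outcome is not rare, so the OR lies further from 1 than the RR.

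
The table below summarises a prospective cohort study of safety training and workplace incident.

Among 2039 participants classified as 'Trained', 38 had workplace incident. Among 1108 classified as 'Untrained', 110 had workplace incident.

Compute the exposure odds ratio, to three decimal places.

From the description: a = 38, b = 2001, c = 110, d = 998.
OR = (a·d)/(b·c) = (38 × 998) / (2001 × 110) = 37924 / 220110 = 0.17230
Exposure is associated with lower odds of workplace incident (OR = 0.17 < 1).

0.172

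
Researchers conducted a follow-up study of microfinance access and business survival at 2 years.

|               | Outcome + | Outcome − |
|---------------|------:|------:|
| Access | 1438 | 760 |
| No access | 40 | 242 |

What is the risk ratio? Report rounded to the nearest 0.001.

4.612

Cells: a = 1438, b = 760, c = 40, d = 242.
Risk in exposed = 1438/2198 = 0.65423; risk in unexposed = 40/282 = 0.14184.
RR = 0.65423 / 0.14184 = 4.61233
The risk among the exposed is 4.61 times that among the unexposed.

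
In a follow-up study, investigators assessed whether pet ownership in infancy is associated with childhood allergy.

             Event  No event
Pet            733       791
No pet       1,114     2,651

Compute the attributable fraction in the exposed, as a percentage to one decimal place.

Cells: a = 733, b = 791, c = 1114, d = 2651.
Risk in exposed = 733/1524 = 0.48097; risk in unexposed = 1114/3765 = 0.29588.
RR = 0.48097/0.29588 = 1.62554
AR% = (RR − 1)/RR × 100 = (1.62554 − 1)/1.62554 × 100 = 38.4821%

38.5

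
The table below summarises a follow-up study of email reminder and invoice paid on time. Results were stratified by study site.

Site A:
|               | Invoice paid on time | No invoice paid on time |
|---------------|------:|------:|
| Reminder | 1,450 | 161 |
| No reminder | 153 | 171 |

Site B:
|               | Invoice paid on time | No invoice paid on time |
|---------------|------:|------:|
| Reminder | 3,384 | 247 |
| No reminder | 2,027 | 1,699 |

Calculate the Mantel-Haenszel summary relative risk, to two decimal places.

RR_MH = Σ(aᵢ·n₀ᵢ/nᵢ) / Σ(cᵢ·n₁ᵢ/nᵢ), with n₁ᵢ = aᵢ+bᵢ (exposed), n₀ᵢ = cᵢ+dᵢ (unexposed), nᵢ = n₁ᵢ+n₀ᵢ.
Stratum 1 (Site A): n₁ = 1611, n₀ = 324, n = 1935; a·n₀/n = 1450·324/1935 = 242.7907; c·n₁/n = 153·1611/1935 = 127.3814
Stratum 2 (Site B): n₁ = 3631, n₀ = 3726, n = 7357; a·n₀/n = 3384·3726/7357 = 1713.8486; c·n₁/n = 2027·3631/7357 = 1000.4128
RR_MH = (242.7907 + 1713.8486) / (127.3814 + 1000.4128) = 1956.6393 / 1127.7942 = 1.73493

1.73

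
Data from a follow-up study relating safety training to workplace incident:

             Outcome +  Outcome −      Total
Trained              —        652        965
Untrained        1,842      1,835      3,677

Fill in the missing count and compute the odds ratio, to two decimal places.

The missing cell is in the exposed row: 965 − 652 = 313.
So a = 313, b = 652, c = 1842, d = 1835.
OR = (a·d)/(b·c) = (313 × 1835) / (652 × 1842) = 574355 / 1200984 = 0.47824

0.48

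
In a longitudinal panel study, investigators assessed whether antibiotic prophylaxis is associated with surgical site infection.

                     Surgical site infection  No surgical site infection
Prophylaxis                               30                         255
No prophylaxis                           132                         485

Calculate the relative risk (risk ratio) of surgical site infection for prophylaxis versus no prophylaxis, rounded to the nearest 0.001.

Cells: a = 30, b = 255, c = 132, d = 485.
Risk in exposed = 30/285 = 0.10526; risk in unexposed = 132/617 = 0.21394.
RR = 0.10526 / 0.21394 = 0.49203
The risk is 51% lower among the exposed than among the unexposed.

0.492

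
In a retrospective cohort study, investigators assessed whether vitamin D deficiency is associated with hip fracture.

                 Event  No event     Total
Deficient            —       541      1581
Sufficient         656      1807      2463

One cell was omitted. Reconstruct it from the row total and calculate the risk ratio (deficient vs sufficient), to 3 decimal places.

The missing cell is in the exposed row: 1581 − 541 = 1040.
So a = 1040, b = 541, c = 656, d = 1807.
RR = [a/(a+b)] / [c/(c+d)] = (1040/1581) / (656/2463) = 0.65781/0.26634 = 2.46980

2.470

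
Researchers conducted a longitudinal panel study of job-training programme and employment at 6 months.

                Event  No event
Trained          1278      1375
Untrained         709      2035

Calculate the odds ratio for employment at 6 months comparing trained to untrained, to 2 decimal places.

2.67

Cells: a = 1278, b = 1375, c = 709, d = 2035.
OR = (a·d)/(b·c) = (1278 × 2035) / (1375 × 709) = 2600730 / 974875 = 2.66776
The odds of employment at 6 months are about 2.67 times as high in the trained group.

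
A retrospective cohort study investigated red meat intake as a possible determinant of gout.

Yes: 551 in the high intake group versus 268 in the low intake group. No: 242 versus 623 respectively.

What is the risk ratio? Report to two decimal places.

From the description: a = 551, b = 242, c = 268, d = 623.
Risk in exposed = 551/793 = 0.69483; risk in unexposed = 268/891 = 0.30079.
RR = 0.69483 / 0.30079 = 2.31005
The risk among the exposed is 2.31 times that among the unexposed.

2.31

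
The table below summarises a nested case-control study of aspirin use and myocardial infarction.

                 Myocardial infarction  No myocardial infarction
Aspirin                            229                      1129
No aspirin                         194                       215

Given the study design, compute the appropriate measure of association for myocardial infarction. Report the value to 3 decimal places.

Cells: a = 229, b = 1129, c = 194, d = 215.
This is a nested case-control study: participants were sampled on outcome status, so risks in the source population cannot be estimated directly — relative risk is not valid here. The odds ratio is the appropriate measure.
OR = (a·d)/(b·c) = (229 × 215) / (1129 × 194) = 49235 / 219026 = 0.22479

0.225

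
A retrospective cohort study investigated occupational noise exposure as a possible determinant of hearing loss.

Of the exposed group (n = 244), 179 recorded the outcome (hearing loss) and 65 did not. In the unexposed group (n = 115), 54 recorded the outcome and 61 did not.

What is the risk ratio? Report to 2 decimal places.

From the description: a = 179, b = 65, c = 54, d = 61.
Risk in exposed = 179/244 = 0.73361; risk in unexposed = 54/115 = 0.46957.
RR = 0.73361 / 0.46957 = 1.56231
The risk among the exposed is 1.56 times that among the unexposed.

1.56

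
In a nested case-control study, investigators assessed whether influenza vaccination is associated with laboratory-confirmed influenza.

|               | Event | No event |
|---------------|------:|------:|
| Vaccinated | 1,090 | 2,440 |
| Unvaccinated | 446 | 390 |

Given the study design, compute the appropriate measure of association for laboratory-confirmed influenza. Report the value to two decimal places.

0.39

Cells: a = 1090, b = 2440, c = 446, d = 390.
This is a nested case-control study: participants were sampled on outcome status, so risks in the source population cannot be estimated directly — relative risk is not valid here. The odds ratio is the appropriate measure.
OR = (a·d)/(b·c) = (1090 × 390) / (2440 × 446) = 425100 / 1088240 = 0.39063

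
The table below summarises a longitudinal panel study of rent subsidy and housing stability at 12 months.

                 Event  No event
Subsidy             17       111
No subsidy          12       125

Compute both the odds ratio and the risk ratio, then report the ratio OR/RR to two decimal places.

1.05

Cells: a = 17, b = 111, c = 12, d = 125.
OR = (17·125)/(111·12) = 2125/1332 = 1.59535
Risk in exposed = 17/128 = 0.13281; risk in unexposed = 12/137 = 0.08759; RR = 1.51628
OR/RR = 1.59535 / 1.51628 = 1.05215
The outcome is not rare, so the OR lies further from 1 than the RR.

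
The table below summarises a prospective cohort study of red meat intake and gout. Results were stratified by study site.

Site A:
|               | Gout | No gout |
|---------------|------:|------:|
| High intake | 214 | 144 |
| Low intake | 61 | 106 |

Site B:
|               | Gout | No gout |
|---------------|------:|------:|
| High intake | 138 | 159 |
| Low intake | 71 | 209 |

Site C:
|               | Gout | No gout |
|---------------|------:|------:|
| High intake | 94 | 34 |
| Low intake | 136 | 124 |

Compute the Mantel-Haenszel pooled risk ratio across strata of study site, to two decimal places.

1.61

RR_MH = Σ(aᵢ·n₀ᵢ/nᵢ) / Σ(cᵢ·n₁ᵢ/nᵢ), with n₁ᵢ = aᵢ+bᵢ (exposed), n₀ᵢ = cᵢ+dᵢ (unexposed), nᵢ = n₁ᵢ+n₀ᵢ.
Stratum 1 (Site A): n₁ = 358, n₀ = 167, n = 525; a·n₀/n = 214·167/525 = 68.0724; c·n₁/n = 61·358/525 = 41.5962
Stratum 2 (Site B): n₁ = 297, n₀ = 280, n = 577; a·n₀/n = 138·280/577 = 66.9671; c·n₁/n = 71·297/577 = 36.5459
Stratum 3 (Site C): n₁ = 128, n₀ = 260, n = 388; a·n₀/n = 94·260/388 = 62.9897; c·n₁/n = 136·128/388 = 44.8660
RR_MH = (68.0724 + 66.9671 + 62.9897) / (41.5962 + 36.5459 + 44.8660) = 198.0291 / 123.0081 = 1.60989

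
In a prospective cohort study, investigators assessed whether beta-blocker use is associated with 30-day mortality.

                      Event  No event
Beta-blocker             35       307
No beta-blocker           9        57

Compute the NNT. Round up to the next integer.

Risk in treated group = 35/342 = 0.10234; risk in control = 9/66 = 0.13636.
Absolute risk reduction = 0.13636 − 0.10234 = 0.03402
NNT = 1 / ARR = 1 / 0.03402 = 29.391 → round up → 30

30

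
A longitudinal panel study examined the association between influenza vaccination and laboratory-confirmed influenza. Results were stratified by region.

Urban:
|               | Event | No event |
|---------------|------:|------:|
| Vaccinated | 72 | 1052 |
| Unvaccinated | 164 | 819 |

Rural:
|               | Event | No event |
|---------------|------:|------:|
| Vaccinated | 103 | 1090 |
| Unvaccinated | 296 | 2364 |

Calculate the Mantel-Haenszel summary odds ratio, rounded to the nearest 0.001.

0.551

OR_MH = Σ(aᵢdᵢ/nᵢ) / Σ(bᵢcᵢ/nᵢ), where nᵢ is the stratum total.
Stratum 1 (Urban): n = 2107; a·d/n = 72·819/2107 = 27.9867; b·c/n = 1052·164/2107 = 81.8832
Stratum 2 (Rural): n = 3853; a·d/n = 103·2364/3853 = 63.1954; b·c/n = 1090·296/3853 = 83.7373
OR_MH = (27.9867 + 63.1954) / (81.8832 + 83.7373) = 91.1821 / 165.6206 = 0.55055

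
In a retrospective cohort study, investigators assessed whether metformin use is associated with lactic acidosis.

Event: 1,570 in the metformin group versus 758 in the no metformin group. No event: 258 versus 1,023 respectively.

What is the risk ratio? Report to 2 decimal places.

2.02

From the description: a = 1570, b = 258, c = 758, d = 1023.
Risk in exposed = 1570/1828 = 0.85886; risk in unexposed = 758/1781 = 0.42560.
RR = 0.85886 / 0.42560 = 2.01799
The risk among the exposed is 2.02 times that among the unexposed.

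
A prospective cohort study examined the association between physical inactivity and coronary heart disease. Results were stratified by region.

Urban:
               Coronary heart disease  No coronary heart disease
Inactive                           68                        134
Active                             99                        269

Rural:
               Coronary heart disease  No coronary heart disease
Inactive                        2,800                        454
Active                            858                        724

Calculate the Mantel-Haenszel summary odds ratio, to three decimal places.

4.347

OR_MH = Σ(aᵢdᵢ/nᵢ) / Σ(bᵢcᵢ/nᵢ), where nᵢ is the stratum total.
Stratum 1 (Urban): n = 570; a·d/n = 68·269/570 = 32.0912; b·c/n = 134·99/570 = 23.2737
Stratum 2 (Rural): n = 4836; a·d/n = 2800·724/4836 = 419.1894; b·c/n = 454·858/4836 = 80.5484
OR_MH = (32.0912 + 419.1894) / (23.2737 + 80.5484) = 451.2806 / 103.8221 = 4.34667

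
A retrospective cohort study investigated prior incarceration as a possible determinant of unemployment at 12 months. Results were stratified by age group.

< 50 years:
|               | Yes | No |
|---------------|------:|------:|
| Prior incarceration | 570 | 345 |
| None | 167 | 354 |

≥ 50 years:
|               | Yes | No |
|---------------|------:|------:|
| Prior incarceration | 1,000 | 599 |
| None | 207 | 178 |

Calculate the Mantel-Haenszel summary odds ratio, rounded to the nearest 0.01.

2.24

OR_MH = Σ(aᵢdᵢ/nᵢ) / Σ(bᵢcᵢ/nᵢ), where nᵢ is the stratum total.
Stratum 1 (< 50 years): n = 1436; a·d/n = 570·354/1436 = 140.5153; b·c/n = 345·167/1436 = 40.1219
Stratum 2 (≥ 50 years): n = 1984; a·d/n = 1000·178/1984 = 89.7177; b·c/n = 599·207/1984 = 62.4965
OR_MH = (140.5153 + 89.7177) / (40.1219 + 62.4965) = 230.2331 / 102.6183 = 2.24359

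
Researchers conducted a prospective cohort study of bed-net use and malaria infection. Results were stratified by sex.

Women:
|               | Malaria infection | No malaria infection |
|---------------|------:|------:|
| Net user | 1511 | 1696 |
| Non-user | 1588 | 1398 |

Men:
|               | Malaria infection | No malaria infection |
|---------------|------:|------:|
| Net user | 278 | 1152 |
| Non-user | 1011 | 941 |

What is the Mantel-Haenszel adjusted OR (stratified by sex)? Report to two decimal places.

OR_MH = Σ(aᵢdᵢ/nᵢ) / Σ(bᵢcᵢ/nᵢ), where nᵢ is the stratum total.
Stratum 1 (Women): n = 6193; a·d/n = 1511·1398/6193 = 341.0912; b·c/n = 1696·1588/6193 = 434.8858
Stratum 2 (Men): n = 3382; a·d/n = 278·941/3382 = 77.3501; b·c/n = 1152·1011/3382 = 344.3737
OR_MH = (341.0912 + 77.3501) / (434.8858 + 344.3737) = 418.4413 / 779.2596 = 0.53697

0.54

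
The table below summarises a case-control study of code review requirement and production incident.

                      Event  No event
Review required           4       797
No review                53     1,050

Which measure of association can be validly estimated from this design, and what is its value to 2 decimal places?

0.10

Cells: a = 4, b = 797, c = 53, d = 1050.
This is a case-control study: participants were sampled on outcome status, so risks in the source population cannot be estimated directly — relative risk is not valid here. The odds ratio is the appropriate measure.
OR = (a·d)/(b·c) = (4 × 1050) / (797 × 53) = 4200 / 42241 = 0.09943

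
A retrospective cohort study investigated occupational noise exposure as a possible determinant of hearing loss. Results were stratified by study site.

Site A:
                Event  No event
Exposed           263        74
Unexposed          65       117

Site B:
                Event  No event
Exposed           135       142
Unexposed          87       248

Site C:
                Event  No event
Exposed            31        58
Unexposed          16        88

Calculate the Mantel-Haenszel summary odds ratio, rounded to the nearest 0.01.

3.74

OR_MH = Σ(aᵢdᵢ/nᵢ) / Σ(bᵢcᵢ/nᵢ), where nᵢ is the stratum total.
Stratum 1 (Site A): n = 519; a·d/n = 263·117/519 = 59.2890; b·c/n = 74·65/519 = 9.2678
Stratum 2 (Site B): n = 612; a·d/n = 135·248/612 = 54.7059; b·c/n = 142·87/612 = 20.1863
Stratum 3 (Site C): n = 193; a·d/n = 31·88/193 = 14.1347; b·c/n = 58·16/193 = 4.8083
OR_MH = (59.2890 + 54.7059 + 14.1347) / (9.2678 + 20.1863 + 4.8083) = 128.1296 / 34.2624 = 3.73966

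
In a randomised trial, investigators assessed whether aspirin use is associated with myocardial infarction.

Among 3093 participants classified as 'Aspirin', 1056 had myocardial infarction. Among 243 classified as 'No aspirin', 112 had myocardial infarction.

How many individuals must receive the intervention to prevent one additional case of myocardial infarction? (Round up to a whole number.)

Risk in treated group = 1056/3093 = 0.34142; risk in control = 112/243 = 0.46091.
Absolute risk reduction = 0.46091 − 0.34142 = 0.11949
NNT = 1 / ARR = 1 / 0.11949 = 8.369 → round up → 9

9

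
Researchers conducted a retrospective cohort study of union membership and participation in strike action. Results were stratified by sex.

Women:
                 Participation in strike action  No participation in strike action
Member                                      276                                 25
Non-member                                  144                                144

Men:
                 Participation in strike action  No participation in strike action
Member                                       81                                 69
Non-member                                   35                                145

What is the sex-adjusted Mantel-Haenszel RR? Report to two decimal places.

2.00

RR_MH = Σ(aᵢ·n₀ᵢ/nᵢ) / Σ(cᵢ·n₁ᵢ/nᵢ), with n₁ᵢ = aᵢ+bᵢ (exposed), n₀ᵢ = cᵢ+dᵢ (unexposed), nᵢ = n₁ᵢ+n₀ᵢ.
Stratum 1 (Women): n₁ = 301, n₀ = 288, n = 589; a·n₀/n = 276·288/589 = 134.9542; c·n₁/n = 144·301/589 = 73.5891
Stratum 2 (Men): n₁ = 150, n₀ = 180, n = 330; a·n₀/n = 81·180/330 = 44.1818; c·n₁/n = 35·150/330 = 15.9091
RR_MH = (134.9542 + 44.1818) / (73.5891 + 15.9091) = 179.1360 / 89.4982 = 2.00156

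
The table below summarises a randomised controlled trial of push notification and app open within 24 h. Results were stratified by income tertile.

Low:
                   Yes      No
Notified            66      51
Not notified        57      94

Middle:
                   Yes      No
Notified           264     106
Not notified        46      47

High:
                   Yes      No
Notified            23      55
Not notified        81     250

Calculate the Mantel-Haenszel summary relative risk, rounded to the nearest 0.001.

1.412

RR_MH = Σ(aᵢ·n₀ᵢ/nᵢ) / Σ(cᵢ·n₁ᵢ/nᵢ), with n₁ᵢ = aᵢ+bᵢ (exposed), n₀ᵢ = cᵢ+dᵢ (unexposed), nᵢ = n₁ᵢ+n₀ᵢ.
Stratum 1 (Low): n₁ = 117, n₀ = 151, n = 268; a·n₀/n = 66·151/268 = 37.1866; c·n₁/n = 57·117/268 = 24.8843
Stratum 2 (Middle): n₁ = 370, n₀ = 93, n = 463; a·n₀/n = 264·93/463 = 53.0281; c·n₁/n = 46·370/463 = 36.7603
Stratum 3 (High): n₁ = 78, n₀ = 331, n = 409; a·n₀/n = 23·331/409 = 18.6137; c·n₁/n = 81·78/409 = 15.4474
RR_MH = (37.1866 + 53.0281 + 18.6137) / (24.8843 + 36.7603 + 15.4474) = 108.8283 / 77.0920 = 1.41167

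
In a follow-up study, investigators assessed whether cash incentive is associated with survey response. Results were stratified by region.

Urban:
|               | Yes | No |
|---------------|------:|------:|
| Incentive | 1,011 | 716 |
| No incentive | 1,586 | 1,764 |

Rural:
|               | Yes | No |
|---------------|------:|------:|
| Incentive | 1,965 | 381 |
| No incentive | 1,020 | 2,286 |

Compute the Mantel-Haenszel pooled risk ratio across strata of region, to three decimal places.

RR_MH = Σ(aᵢ·n₀ᵢ/nᵢ) / Σ(cᵢ·n₁ᵢ/nᵢ), with n₁ᵢ = aᵢ+bᵢ (exposed), n₀ᵢ = cᵢ+dᵢ (unexposed), nᵢ = n₁ᵢ+n₀ᵢ.
Stratum 1 (Urban): n₁ = 1727, n₀ = 3350, n = 5077; a·n₀/n = 1011·3350/5077 = 667.0967; c·n₁/n = 1586·1727/5077 = 539.4962
Stratum 2 (Rural): n₁ = 2346, n₀ = 3306, n = 5652; a·n₀/n = 1965·3306/5652 = 1149.3790; c·n₁/n = 1020·2346/5652 = 423.3758
RR_MH = (667.0967 + 1149.3790) / (539.4962 + 423.3758) = 1816.4757 / 962.8720 = 1.88652

1.887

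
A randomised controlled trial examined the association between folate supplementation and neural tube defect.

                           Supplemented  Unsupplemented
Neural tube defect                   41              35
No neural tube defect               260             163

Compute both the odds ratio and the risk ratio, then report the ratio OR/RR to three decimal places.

Reading the table with exposure as columns: a = 41 (Supplemented, case), b = 260 (Supplemented, non-case), c = 35 (Unsupplemented, case), d = 163.
OR = (41·163)/(260·35) = 6683/9100 = 0.73440
Risk in exposed = 41/301 = 0.13621; risk in unexposed = 35/198 = 0.17677; RR = 0.77057
OR/RR = 0.73440 / 0.77057 = 0.95305
The outcome is not rare, so the OR lies further from 1 than the RR.

0.953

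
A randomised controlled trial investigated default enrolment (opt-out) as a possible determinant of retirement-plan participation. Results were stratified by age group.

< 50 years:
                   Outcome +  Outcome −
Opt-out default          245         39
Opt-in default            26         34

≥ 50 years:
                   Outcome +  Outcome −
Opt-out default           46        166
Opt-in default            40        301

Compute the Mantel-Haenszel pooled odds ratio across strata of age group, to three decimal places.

OR_MH = Σ(aᵢdᵢ/nᵢ) / Σ(bᵢcᵢ/nᵢ), where nᵢ is the stratum total.
Stratum 1 (< 50 years): n = 344; a·d/n = 245·34/344 = 24.2151; b·c/n = 39·26/344 = 2.9477
Stratum 2 (≥ 50 years): n = 553; a·d/n = 46·301/553 = 25.0380; b·c/n = 166·40/553 = 12.0072
OR_MH = (24.2151 + 25.0380) / (2.9477 + 12.0072) = 49.2531 / 14.9549 = 3.29344

3.293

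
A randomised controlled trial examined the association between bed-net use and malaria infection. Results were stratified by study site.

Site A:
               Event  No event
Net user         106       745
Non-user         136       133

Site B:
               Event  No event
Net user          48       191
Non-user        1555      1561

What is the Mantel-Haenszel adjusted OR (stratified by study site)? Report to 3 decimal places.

OR_MH = Σ(aᵢdᵢ/nᵢ) / Σ(bᵢcᵢ/nᵢ), where nᵢ is the stratum total.
Stratum 1 (Site A): n = 1120; a·d/n = 106·133/1120 = 12.5875; b·c/n = 745·136/1120 = 90.4643
Stratum 2 (Site B): n = 3355; a·d/n = 48·1561/3355 = 22.3332; b·c/n = 191·1555/3355 = 88.5261
OR_MH = (12.5875 + 22.3332) / (90.4643 + 88.5261) = 34.9207 / 178.9904 = 0.19510

0.195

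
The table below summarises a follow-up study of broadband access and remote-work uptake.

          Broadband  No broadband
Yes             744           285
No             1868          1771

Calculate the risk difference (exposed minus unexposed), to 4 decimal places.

0.1462

Reading the table with exposure as columns: a = 744 (Broadband, case), b = 1868 (Broadband, non-case), c = 285 (No broadband, case), d = 1771.
Risk in exposed = 744/2612 = 0.284839; risk in unexposed = 285/2056 = 0.138619.
Risk difference = 0.284839 − 0.138619 = 0.146221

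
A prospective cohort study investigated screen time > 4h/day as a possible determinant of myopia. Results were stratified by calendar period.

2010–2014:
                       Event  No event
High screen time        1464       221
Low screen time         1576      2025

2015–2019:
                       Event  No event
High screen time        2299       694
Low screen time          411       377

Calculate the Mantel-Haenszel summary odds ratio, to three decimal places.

OR_MH = Σ(aᵢdᵢ/nᵢ) / Σ(bᵢcᵢ/nᵢ), where nᵢ is the stratum total.
Stratum 1 (2010–2014): n = 5286; a·d/n = 1464·2025/5286 = 560.8400; b·c/n = 221·1576/5286 = 65.8903
Stratum 2 (2015–2019): n = 3781; a·d/n = 2299·377/3781 = 229.2312; b·c/n = 694·411/3781 = 75.4388
OR_MH = (560.8400 + 229.2312) / (65.8903 + 75.4388) = 790.0711 / 141.3290 = 5.59030

5.590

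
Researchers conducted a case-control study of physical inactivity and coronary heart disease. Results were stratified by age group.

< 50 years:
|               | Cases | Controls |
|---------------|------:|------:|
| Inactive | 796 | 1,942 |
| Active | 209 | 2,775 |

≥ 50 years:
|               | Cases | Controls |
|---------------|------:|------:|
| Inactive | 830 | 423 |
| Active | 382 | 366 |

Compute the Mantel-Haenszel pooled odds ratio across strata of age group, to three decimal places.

OR_MH = Σ(aᵢdᵢ/nᵢ) / Σ(bᵢcᵢ/nᵢ), where nᵢ is the stratum total.
Stratum 1 (< 50 years): n = 5722; a·d/n = 796·2775/5722 = 386.0364; b·c/n = 1942·209/5722 = 70.9329
Stratum 2 (≥ 50 years): n = 2001; a·d/n = 830·366/2001 = 151.8141; b·c/n = 423·382/2001 = 80.7526
OR_MH = (386.0364 + 151.8141) / (70.9329 + 80.7526) = 537.8504 / 151.6855 = 3.54583

3.546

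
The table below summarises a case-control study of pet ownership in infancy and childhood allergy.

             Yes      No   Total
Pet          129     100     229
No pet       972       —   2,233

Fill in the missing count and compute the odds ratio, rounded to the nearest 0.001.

The missing cell is in the unexposed row: 2233 − 972 = 1261.
So a = 129, b = 100, c = 972, d = 1261.
OR = (a·d)/(b·c) = (129 × 1261) / (100 × 972) = 162669 / 97200 = 1.67355

1.674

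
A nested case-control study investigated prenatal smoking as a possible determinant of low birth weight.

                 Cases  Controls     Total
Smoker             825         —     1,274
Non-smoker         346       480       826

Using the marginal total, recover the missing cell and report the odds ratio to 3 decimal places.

2.549

The missing cell is in the exposed row: 1274 − 825 = 449.
So a = 825, b = 449, c = 346, d = 480.
OR = (a·d)/(b·c) = (825 × 480) / (449 × 346) = 396000 / 155354 = 2.54902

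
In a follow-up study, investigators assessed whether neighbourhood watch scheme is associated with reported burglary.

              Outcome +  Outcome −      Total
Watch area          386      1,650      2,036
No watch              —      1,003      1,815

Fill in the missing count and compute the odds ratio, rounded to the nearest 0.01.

0.29

The missing cell is in the unexposed row: 1815 − 1003 = 812.
So a = 386, b = 1650, c = 812, d = 1003.
OR = (a·d)/(b·c) = (386 × 1003) / (1650 × 812) = 387158 / 1339800 = 0.28897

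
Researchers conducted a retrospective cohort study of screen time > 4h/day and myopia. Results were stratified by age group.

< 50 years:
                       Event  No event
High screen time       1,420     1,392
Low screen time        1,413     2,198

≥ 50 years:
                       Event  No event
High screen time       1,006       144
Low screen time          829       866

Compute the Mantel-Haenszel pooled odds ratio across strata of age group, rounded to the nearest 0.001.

2.275

OR_MH = Σ(aᵢdᵢ/nᵢ) / Σ(bᵢcᵢ/nᵢ), where nᵢ is the stratum total.
Stratum 1 (< 50 years): n = 6423; a·d/n = 1420·2198/6423 = 485.9349; b·c/n = 1392·1413/6423 = 306.2270
Stratum 2 (≥ 50 years): n = 2845; a·d/n = 1006·866/2845 = 306.2200; b·c/n = 144·829/2845 = 41.9599
OR_MH = (485.9349 + 306.2200) / (306.2270 + 41.9599) = 792.1550 / 348.1869 = 2.27509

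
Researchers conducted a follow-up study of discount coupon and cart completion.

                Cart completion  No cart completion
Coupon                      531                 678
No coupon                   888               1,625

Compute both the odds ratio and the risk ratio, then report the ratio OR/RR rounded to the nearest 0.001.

1.153

Cells: a = 531, b = 678, c = 888, d = 1625.
OR = (531·1625)/(678·888) = 862875/602064 = 1.43319
Risk in exposed = 531/1209 = 0.43921; risk in unexposed = 888/2513 = 0.35336; RR = 1.24293
OR/RR = 1.43319 / 1.24293 = 1.15307
The outcome is not rare, so the OR lies further from 1 than the RR.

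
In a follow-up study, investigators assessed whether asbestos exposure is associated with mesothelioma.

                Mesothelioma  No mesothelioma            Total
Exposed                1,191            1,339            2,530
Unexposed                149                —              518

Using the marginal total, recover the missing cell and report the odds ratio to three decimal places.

2.203

The missing cell is in the unexposed row: 518 − 149 = 369.
So a = 1191, b = 1339, c = 149, d = 369.
OR = (a·d)/(b·c) = (1191 × 369) / (1339 × 149) = 439479 / 199511 = 2.20278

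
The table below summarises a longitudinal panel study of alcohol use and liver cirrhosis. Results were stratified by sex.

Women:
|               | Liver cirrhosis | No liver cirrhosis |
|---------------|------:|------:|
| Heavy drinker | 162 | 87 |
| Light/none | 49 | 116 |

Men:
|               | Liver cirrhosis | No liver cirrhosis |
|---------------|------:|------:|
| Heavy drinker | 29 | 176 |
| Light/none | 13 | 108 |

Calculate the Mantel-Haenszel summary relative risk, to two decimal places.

2.00

RR_MH = Σ(aᵢ·n₀ᵢ/nᵢ) / Σ(cᵢ·n₁ᵢ/nᵢ), with n₁ᵢ = aᵢ+bᵢ (exposed), n₀ᵢ = cᵢ+dᵢ (unexposed), nᵢ = n₁ᵢ+n₀ᵢ.
Stratum 1 (Women): n₁ = 249, n₀ = 165, n = 414; a·n₀/n = 162·165/414 = 64.5652; c·n₁/n = 49·249/414 = 29.4710
Stratum 2 (Men): n₁ = 205, n₀ = 121, n = 326; a·n₀/n = 29·121/326 = 10.7638; c·n₁/n = 13·205/326 = 8.1748
RR_MH = (64.5652 + 10.7638) / (29.4710 + 8.1748) = 75.3290 / 37.6459 = 2.00099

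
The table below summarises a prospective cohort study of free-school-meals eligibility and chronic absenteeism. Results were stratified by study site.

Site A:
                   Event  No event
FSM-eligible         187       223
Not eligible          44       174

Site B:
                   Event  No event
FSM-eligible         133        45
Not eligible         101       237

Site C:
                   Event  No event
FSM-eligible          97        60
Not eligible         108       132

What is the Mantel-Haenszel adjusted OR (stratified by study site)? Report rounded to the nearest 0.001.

3.562

OR_MH = Σ(aᵢdᵢ/nᵢ) / Σ(bᵢcᵢ/nᵢ), where nᵢ is the stratum total.
Stratum 1 (Site A): n = 628; a·d/n = 187·174/628 = 51.8121; b·c/n = 223·44/628 = 15.6242
Stratum 2 (Site B): n = 516; a·d/n = 133·237/516 = 61.0872; b·c/n = 45·101/516 = 8.8081
Stratum 3 (Site C): n = 397; a·d/n = 97·132/397 = 32.2519; b·c/n = 60·108/397 = 16.3224
OR_MH = (51.8121 + 61.0872 + 32.2519) / (15.6242 + 8.8081 + 16.3224) = 145.1512 / 40.7548 = 3.56158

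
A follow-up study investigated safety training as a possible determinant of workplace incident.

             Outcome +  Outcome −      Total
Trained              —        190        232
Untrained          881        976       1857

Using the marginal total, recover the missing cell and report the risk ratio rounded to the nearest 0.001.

The missing cell is in the exposed row: 232 − 190 = 42.
So a = 42, b = 190, c = 881, d = 976.
RR = [a/(a+b)] / [c/(c+d)] = (42/232) / (881/1857) = 0.18103/0.47442 = 0.38159

0.382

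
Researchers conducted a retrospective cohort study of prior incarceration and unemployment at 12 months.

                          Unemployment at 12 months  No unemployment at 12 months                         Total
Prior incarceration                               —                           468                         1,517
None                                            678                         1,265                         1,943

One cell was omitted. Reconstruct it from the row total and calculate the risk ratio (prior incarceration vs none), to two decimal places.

1.98

The missing cell is in the exposed row: 1517 − 468 = 1049.
So a = 1049, b = 468, c = 678, d = 1265.
RR = [a/(a+b)] / [c/(c+d)] = (1049/1517) / (678/1943) = 0.69150/0.34894 = 1.98168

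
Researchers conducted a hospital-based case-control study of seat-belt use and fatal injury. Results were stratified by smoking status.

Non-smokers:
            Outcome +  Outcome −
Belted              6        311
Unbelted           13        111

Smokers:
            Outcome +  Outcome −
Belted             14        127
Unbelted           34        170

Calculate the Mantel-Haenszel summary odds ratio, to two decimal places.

0.39

OR_MH = Σ(aᵢdᵢ/nᵢ) / Σ(bᵢcᵢ/nᵢ), where nᵢ is the stratum total.
Stratum 1 (Non-smokers): n = 441; a·d/n = 6·111/441 = 1.5102; b·c/n = 311·13/441 = 9.1678
Stratum 2 (Smokers): n = 345; a·d/n = 14·170/345 = 6.8986; b·c/n = 127·34/345 = 12.5159
OR_MH = (1.5102 + 6.8986) / (9.1678 + 12.5159) = 8.4088 / 21.6837 = 0.38779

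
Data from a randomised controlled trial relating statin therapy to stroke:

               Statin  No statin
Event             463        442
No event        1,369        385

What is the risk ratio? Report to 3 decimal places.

Reading the table with exposure as columns: a = 463 (Statin, case), b = 1369 (Statin, non-case), c = 442 (No statin, case), d = 385.
Risk in exposed = 463/1832 = 0.25273; risk in unexposed = 442/827 = 0.53446.
RR = 0.25273 / 0.53446 = 0.47287
The risk is 53% lower among the exposed than among the unexposed.

0.473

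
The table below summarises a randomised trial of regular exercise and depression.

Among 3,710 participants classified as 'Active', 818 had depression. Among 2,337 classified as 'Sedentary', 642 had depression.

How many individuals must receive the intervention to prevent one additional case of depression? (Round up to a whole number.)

Risk in treated group = 818/3710 = 0.22049; risk in control = 642/2337 = 0.27471.
Absolute risk reduction = 0.27471 − 0.22049 = 0.05423
NNT = 1 / ARR = 1 / 0.05423 = 18.441 → round up → 19

19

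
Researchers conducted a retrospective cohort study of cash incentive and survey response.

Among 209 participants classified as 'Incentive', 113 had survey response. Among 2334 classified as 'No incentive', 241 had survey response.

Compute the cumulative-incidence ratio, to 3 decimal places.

5.236

From the description: a = 113, b = 96, c = 241, d = 2093.
Risk in exposed = 113/209 = 0.54067; risk in unexposed = 241/2334 = 0.10326.
RR = 0.54067 / 0.10326 = 5.23620
The risk among the exposed is 5.24 times that among the unexposed.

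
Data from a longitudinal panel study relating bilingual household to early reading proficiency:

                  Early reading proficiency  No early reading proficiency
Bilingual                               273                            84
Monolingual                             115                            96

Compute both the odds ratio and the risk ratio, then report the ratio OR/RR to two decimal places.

1.93

Cells: a = 273, b = 84, c = 115, d = 96.
OR = (273·96)/(84·115) = 26208/9660 = 2.71304
Risk in exposed = 273/357 = 0.76471; risk in unexposed = 115/211 = 0.54502; RR = 1.40307
OR/RR = 2.71304 / 1.40307 = 1.93365
The outcome is not rare, so the OR lies further from 1 than the RR.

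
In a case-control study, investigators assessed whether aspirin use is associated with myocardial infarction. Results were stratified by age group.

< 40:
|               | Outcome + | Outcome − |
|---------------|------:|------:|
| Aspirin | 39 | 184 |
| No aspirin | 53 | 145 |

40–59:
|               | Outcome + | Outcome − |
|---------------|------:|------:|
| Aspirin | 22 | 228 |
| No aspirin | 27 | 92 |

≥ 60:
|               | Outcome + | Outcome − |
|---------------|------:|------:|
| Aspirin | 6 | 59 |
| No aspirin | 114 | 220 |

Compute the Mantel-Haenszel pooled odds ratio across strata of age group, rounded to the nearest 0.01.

OR_MH = Σ(aᵢdᵢ/nᵢ) / Σ(bᵢcᵢ/nᵢ), where nᵢ is the stratum total.
Stratum 1 (< 40): n = 421; a·d/n = 39·145/421 = 13.4323; b·c/n = 184·53/421 = 23.1639
Stratum 2 (40–59): n = 369; a·d/n = 22·92/369 = 5.4851; b·c/n = 228·27/369 = 16.6829
Stratum 3 (≥ 60): n = 399; a·d/n = 6·220/399 = 3.3083; b·c/n = 59·114/399 = 16.8571
OR_MH = (13.4323 + 5.4851 + 3.3083) / (23.1639 + 16.6829 + 16.8571) = 22.2257 / 56.7040 = 0.39196

0.39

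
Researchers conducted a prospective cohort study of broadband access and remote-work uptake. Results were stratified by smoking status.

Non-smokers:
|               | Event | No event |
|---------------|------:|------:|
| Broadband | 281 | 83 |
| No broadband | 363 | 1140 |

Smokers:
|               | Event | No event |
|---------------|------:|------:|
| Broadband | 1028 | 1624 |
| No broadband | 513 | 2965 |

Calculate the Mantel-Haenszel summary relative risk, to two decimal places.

2.77

RR_MH = Σ(aᵢ·n₀ᵢ/nᵢ) / Σ(cᵢ·n₁ᵢ/nᵢ), with n₁ᵢ = aᵢ+bᵢ (exposed), n₀ᵢ = cᵢ+dᵢ (unexposed), nᵢ = n₁ᵢ+n₀ᵢ.
Stratum 1 (Non-smokers): n₁ = 364, n₀ = 1503, n = 1867; a·n₀/n = 281·1503/1867 = 226.2148; c·n₁/n = 363·364/1867 = 70.7724
Stratum 2 (Smokers): n₁ = 2652, n₀ = 3478, n = 6130; a·n₀/n = 1028·3478/6130 = 583.2600; c·n₁/n = 513·2652/6130 = 221.9374
RR_MH = (226.2148 + 583.2600) / (70.7724 + 221.9374) = 809.4748 / 292.7097 = 2.76545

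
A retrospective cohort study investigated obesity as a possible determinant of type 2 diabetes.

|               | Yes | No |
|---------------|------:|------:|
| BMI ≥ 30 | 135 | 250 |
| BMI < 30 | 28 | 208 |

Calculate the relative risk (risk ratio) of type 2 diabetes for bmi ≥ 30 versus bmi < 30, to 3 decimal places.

Cells: a = 135, b = 250, c = 28, d = 208.
Risk in exposed = 135/385 = 0.35065; risk in unexposed = 28/236 = 0.11864.
RR = 0.35065 / 0.11864 = 2.95547
The risk among the exposed is 2.96 times that among the unexposed.

2.955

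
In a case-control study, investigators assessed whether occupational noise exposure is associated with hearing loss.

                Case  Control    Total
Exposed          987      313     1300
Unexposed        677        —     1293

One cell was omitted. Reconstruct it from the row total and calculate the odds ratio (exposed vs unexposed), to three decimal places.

The missing cell is in the unexposed row: 1293 − 677 = 616.
So a = 987, b = 313, c = 677, d = 616.
OR = (a·d)/(b·c) = (987 × 616) / (313 × 677) = 607992 / 211901 = 2.86923

2.869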